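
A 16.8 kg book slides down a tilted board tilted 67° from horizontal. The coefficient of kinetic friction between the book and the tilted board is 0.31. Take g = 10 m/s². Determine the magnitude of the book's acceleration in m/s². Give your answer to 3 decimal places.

Resolving the weight along the incline: the component pulling the book down the slope is mg sin 67° = 16.8 × 10 × 0.9205 = 154.644 N, and the normal force is N = mg cos 67° = 16.8 × 10 × 0.3907 = 65.638 N.
Kinetic friction acts up the slope with magnitude f = μN = 0.31 × 65.638 = 20.348 N.
Net force along the incline is 154.644 − 20.348 = 134.296 N, so a = 134.296 / 16.8 = 7.9938 m/s².

7.994 m/s²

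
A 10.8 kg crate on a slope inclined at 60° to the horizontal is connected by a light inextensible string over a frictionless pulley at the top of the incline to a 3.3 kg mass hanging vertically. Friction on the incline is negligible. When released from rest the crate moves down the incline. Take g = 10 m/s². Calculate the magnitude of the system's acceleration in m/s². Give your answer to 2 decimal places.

For the crate on the incline: the weight component along the slope is m₁g sin 60° = 10.8 × 10 × 0.8660 = 93.528 N and the normal force is N = m₁g cos 60° = 54.000 N.
Newton's second law for the crate (down-slope positive): 93.528 − T = 10.8 a. For the hanging mass (upward positive): T − 3.3 × 10 = 3.3 a.
Adding the two equations eliminates T: 60.528 = 14.1 a, so a = 4.2928 m/s².

4.29 m/s²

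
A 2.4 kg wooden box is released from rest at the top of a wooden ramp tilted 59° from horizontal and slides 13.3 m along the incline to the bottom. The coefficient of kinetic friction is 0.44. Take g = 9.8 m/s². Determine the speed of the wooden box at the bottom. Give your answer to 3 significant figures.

12.8 m/s

The weight component along the incline is mg sin 59° = 20.161 N and the normal force is N = mg cos 59° = 12.114 N.
Friction up the slope is f = μN = 0.44 × 12.114 = 5.330 N, so the net downslope force is 20.161 − 5.330 = 14.831 N and a = 14.831 / 2.4 = 6.1796 m/s².
Starting from rest over a distance of 13.3 m, v² = 2aL = 2 × 6.1796 × 13.3 = 164.3774, so v = 12.8210 m/s.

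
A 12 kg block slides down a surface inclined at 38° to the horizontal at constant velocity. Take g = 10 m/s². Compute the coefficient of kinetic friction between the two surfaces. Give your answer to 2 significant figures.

0.78

At constant velocity the net force along the incline is zero: mg sin 38° = μ mg cos 38°.
So μ = tan 38° = 0.6157 / 0.7880 = 0.7813.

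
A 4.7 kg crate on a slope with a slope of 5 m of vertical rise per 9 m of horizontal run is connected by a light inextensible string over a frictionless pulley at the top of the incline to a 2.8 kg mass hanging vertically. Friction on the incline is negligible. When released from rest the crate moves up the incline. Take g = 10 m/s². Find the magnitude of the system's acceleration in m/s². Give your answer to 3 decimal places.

For the crate on the incline: the weight component along the slope is m₁g sin 29.05° = 4.7 × 10 × 0.4856 = 22.823 N and the normal force is N = m₁g cos 29.05° = 41.085 N.
Newton's second law for the crate (up-slope positive): T − 22.823 = 4.7 a. For the hanging mass (downward positive): 2.8 × 10 − T = 2.8 a.
Adding the two equations eliminates T: 5.177 = 7.5 a, so a = 0.6903 m/s².

0.690 m/s²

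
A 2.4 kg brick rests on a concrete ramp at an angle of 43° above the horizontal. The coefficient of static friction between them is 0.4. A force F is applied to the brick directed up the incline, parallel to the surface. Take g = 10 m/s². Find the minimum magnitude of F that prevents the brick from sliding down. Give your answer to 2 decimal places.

9.35 N

The normal force is N = mg cos 43° = 17.552 N. With F at its minimum the brick is on the verge of sliding down, so static friction is at its maximum μ_s N = 0.4 × 17.552 = 7.021 N and acts up the slope.
Equilibrium along the incline: F + μ_s N = mg sin 43°, so F = 16.368 − 7.021 = 9.347 N.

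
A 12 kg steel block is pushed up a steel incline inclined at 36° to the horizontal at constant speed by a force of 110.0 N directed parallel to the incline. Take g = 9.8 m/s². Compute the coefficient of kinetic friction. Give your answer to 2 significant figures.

At constant speed ΣF = 0 along the incline. The applied 110.0 N acts up the slope; the weight component mg sin 36° = 69.124 N and kinetic friction μN both act down the slope.
So 110.0 = 69.124 + μ × 95.140, giving μ = (110.0 − 69.124) / 95.140 = 0.4296.

0.43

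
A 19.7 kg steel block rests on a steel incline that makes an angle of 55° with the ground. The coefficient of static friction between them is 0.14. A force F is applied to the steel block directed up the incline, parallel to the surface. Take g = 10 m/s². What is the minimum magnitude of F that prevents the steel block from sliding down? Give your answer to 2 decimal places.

145.55 N

The normal force is N = mg cos 55° = 112.995 N. With F at its minimum the steel block is on the verge of sliding down, so static friction is at its maximum μ_s N = 0.14 × 112.995 = 15.819 N and acts up the slope.
Equilibrium along the incline: F + μ_s N = mg sin 55°, so F = 161.373 − 15.819 = 145.554 N.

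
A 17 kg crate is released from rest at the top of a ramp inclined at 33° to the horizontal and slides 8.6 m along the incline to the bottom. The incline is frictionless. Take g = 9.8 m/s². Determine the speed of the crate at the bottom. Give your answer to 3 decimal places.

9.581 m/s

The weight component along the incline is mg sin 33° = 90.737 N and the normal force is N = mg cos 33° = 139.723 N.
With no friction, a = g sin 33° = 5.3375 m/s².
Starting from rest over a distance of 8.6 m, v² = 2aL = 2 × 5.3375 × 8.6 = 91.8050, so v = 9.5815 m/s.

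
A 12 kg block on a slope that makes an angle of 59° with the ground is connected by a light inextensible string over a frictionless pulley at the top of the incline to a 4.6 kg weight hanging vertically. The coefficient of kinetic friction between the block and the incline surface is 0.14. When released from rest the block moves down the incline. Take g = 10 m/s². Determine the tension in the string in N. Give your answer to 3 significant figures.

59.4 N

For the block on the incline: the weight component along the slope is m₁g sin 59° = 12 × 10 × 0.8572 = 102.864 N and the normal force is N = m₁g cos 59° = 61.805 N.
Kinetic friction opposes the block's motion down the incline: f = μN = 0.14 × 61.805 = 8.653 N acting up the slope.
Newton's second law for the block (down-slope positive): 102.864 − 8.653 − T = 12 a. For the hanging weight (upward positive): T − 4.6 × 10 = 4.6 a.
Adding the two equations eliminates T: 48.211 = 16.6 a, so a = 2.9043 m/s².
Then from the hanging weight's equation, T = 4.6 × (10 + 2.9043) = 59.360 N.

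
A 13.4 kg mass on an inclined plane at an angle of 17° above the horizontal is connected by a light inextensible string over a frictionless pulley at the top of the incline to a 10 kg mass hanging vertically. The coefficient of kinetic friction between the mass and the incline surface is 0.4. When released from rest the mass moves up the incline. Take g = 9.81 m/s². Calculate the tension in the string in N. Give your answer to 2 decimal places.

For the mass on the incline: the weight component along the slope is m₁g sin 17° = 13.4 × 9.81 × 0.2924 = 38.437 N and the normal force is N = m₁g cos 17° = 125.710 N.
Kinetic friction opposes the mass's motion up the incline: f = μN = 0.4 × 125.710 = 50.284 N acting down the slope.
Newton's second law for the mass (up-slope positive): T − 38.437 − 50.284 = 13.4 a. For the hanging mass (downward positive): 10 × 9.81 − T = 10 a.
Adding the two equations eliminates T: 9.379 = 23.4 a, so a = 0.4008 m/s².
Then from the hanging mass's equation, T = 10 × (9.81 − 0.4008) = 94.092 N.

94.09 N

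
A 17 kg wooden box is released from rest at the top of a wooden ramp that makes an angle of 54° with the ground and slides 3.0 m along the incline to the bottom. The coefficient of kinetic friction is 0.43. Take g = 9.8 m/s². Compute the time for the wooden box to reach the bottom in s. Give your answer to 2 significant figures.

The weight component along the incline is mg sin 54° = 134.782 N and the normal force is N = mg cos 54° = 97.925 N.
Friction up the slope is f = μN = 0.43 × 97.925 = 42.108 N, so the net downslope force is 134.782 − 42.108 = 92.674 N and a = 92.674 / 17 = 5.4514 m/s².
Starting from rest, L = ½at², so t = √(2L/a) = √(2 × 3.0 / 5.4514) = 1.0491 s.

1.0 s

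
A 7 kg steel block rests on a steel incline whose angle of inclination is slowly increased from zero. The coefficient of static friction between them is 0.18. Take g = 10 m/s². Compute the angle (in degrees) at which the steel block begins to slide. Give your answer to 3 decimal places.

At the threshold of sliding, static friction is at its maximum μ_s N and exactly balances the weight component along the incline: mg sin θ = μ_s mg cos θ.
Hence tan θ = μ_s = 0.18, so θ = arctan(0.18) = 10.2040°.

10.204°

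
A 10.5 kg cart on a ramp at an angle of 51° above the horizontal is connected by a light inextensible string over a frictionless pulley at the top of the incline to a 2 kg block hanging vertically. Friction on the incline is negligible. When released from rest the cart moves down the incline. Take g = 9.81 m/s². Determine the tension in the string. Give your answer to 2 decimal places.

29.29 N

For the cart on the incline: the weight component along the slope is m₁g sin 51° = 10.5 × 9.81 × 0.7771 = 80.045 N and the normal force is N = m₁g cos 51° = 64.823 N.
Newton's second law for the cart (down-slope positive): 80.045 − T = 10.5 a. For the hanging block (upward positive): T − 2 × 9.81 = 2 a.
Adding the two equations eliminates T: 60.425 = 12.5 a, so a = 4.8340 m/s².
Then from the hanging block's equation, T = 2 × (9.81 + 4.8340) = 29.288 N.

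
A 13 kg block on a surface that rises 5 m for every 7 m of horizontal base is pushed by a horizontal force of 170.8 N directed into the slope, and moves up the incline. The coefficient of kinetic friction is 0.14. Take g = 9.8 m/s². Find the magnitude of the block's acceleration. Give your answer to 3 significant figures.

2.81 m/s²

The horizontal push has components F cos 35.54° = 170.8 × 0.8137 = 138.980 N up the incline and F sin 35.54° = 170.8 × 0.5812 = 99.269 N pressing into the surface.
The normal force is therefore N = mg cos 35.54° + F sin 35.54° = 103.665 + 99.269 = 202.934 N, and kinetic friction down the slope is μN = 0.14 × 202.934 = 28.411 N.
Along the incline: F cos 35.54° − mg sin 35.54° − μN = ma, so 138.980 − 74.045 − 28.411 = 13 a, giving a = 2.8095 m/s².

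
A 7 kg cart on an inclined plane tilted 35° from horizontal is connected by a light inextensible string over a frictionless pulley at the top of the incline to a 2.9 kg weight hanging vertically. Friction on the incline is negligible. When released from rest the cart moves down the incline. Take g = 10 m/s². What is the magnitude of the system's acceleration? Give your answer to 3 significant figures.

For the cart on the incline: the weight component along the slope is m₁g sin 35° = 7 × 10 × 0.5736 = 40.152 N and the normal force is N = m₁g cos 35° = 57.341 N.
Newton's second law for the cart (down-slope positive): 40.152 − T = 7 a. For the hanging weight (upward positive): T − 2.9 × 10 = 2.9 a.
Adding the two equations eliminates T: 11.152 = 9.9 a, so a = 1.1265 m/s².

1.13 m/s²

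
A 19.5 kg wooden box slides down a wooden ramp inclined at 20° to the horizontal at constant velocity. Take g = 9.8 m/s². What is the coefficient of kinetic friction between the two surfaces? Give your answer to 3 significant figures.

0.364

At constant velocity the net force along the incline is zero: mg sin 20° = μ mg cos 20°.
So μ = tan 20° = 0.3420 / 0.9397 = 0.3639.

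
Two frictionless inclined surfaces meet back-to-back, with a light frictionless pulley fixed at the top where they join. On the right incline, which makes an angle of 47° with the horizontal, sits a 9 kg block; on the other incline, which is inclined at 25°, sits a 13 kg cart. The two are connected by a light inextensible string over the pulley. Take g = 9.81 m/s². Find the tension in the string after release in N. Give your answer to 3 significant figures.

Resolve each weight along its own incline: the 9 kg mass has component 9 × 9.81 × sin 47° = 64.571 N down its slope, and the 13 kg mass has 13 × 9.81 × sin 25° = 53.897 N down its slope.
The 9 kg side's 64.571 N exceeds the other side's 53.897 N, so that mass slides down and the 13 kg mass slides up. Taking that direction as positive, Newton's second law for the whole system gives 64.571 − 53.897 = (9 + 13) a, so a = 10.674 / 22 = 0.4852 m/s².
For the 13 kg mass (up-slope positive): T − 53.897 = 13 × 0.4852, so T = 60.205 N.

60.2 N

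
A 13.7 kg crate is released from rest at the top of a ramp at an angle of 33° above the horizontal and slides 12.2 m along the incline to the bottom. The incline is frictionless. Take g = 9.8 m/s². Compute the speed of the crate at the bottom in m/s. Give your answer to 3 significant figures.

11.4 m/s

The weight component along the incline is mg sin 33° = 73.123 N and the normal force is N = mg cos 33° = 112.600 N.
With no friction, a = g sin 33° = 5.3375 m/s².
Starting from rest over a distance of 12.2 m, v² = 2aL = 2 × 5.3375 × 12.2 = 130.2350, so v = 11.4121 m/s.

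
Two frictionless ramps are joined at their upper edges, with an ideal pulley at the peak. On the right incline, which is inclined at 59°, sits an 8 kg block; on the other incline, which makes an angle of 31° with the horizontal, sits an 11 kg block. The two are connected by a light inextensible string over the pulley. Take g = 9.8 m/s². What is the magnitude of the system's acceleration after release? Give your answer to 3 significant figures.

0.615 m/s²

Resolve each weight along its own incline: the 8 kg mass has component 8 × 9.8 × sin 59° = 67.202 N down its slope, and the 11 kg mass has 11 × 9.8 × sin 31° = 55.521 N down its slope.
The 8 kg side's 67.202 N exceeds the other side's 55.521 N, so that mass slides down and the 11 kg mass slides up. Taking that direction as positive, Newton's second law for the whole system gives 67.202 − 55.521 = (8 + 11) a, so a = 11.681 / 19 = 0.6148 m/s².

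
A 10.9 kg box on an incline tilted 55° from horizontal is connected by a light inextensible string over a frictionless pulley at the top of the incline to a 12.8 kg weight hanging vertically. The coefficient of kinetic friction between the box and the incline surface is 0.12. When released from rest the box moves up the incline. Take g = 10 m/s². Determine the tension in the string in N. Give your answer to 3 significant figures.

111 N

For the box on the incline: the weight component along the slope is m₁g sin 55° = 10.9 × 10 × 0.8192 = 89.293 N and the normal force is N = m₁g cos 55° = 62.520 N.
Kinetic friction opposes the box's motion up the incline: f = μN = 0.12 × 62.520 = 7.502 N acting down the slope.
Newton's second law for the box (up-slope positive): T − 89.293 − 7.502 = 10.9 a. For the hanging weight (downward positive): 12.8 × 10 − T = 12.8 a.
Adding the two equations eliminates T: 31.205 = 23.7 a, so a = 1.3167 m/s².
Then from the hanging weight's equation, T = 12.8 × (10 − 1.3167) = 111.146 N.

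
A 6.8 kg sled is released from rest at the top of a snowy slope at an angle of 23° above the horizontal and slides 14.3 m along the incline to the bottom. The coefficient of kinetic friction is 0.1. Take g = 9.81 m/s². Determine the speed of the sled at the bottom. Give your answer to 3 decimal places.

The weight component along the incline is mg sin 23° = 26.065 N and the normal force is N = mg cos 23° = 61.405 N.
Friction up the slope is f = μN = 0.1 × 61.405 = 6.141 N, so the net downslope force is 26.065 − 6.141 = 19.924 N and a = 19.924 / 6.8 = 2.9300 m/s².
Starting from rest over a distance of 14.3 m, v² = 2aL = 2 × 2.9300 × 14.3 = 83.7980, so v = 9.1541 m/s.

9.154 m/s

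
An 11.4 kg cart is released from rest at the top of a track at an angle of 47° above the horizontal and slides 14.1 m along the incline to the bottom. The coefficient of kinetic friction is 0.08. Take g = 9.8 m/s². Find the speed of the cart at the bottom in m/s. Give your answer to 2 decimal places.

13.68 m/s

The weight component along the incline is mg sin 47° = 81.707 N and the normal force is N = mg cos 47° = 76.193 N.
Friction up the slope is f = μN = 0.08 × 76.193 = 6.095 N, so the net downslope force is 81.707 − 6.095 = 75.612 N and a = 75.612 / 11.4 = 6.6326 m/s².
Starting from rest over a distance of 14.1 m, v² = 2aL = 2 × 6.6326 × 14.1 = 187.0393, so v = 13.6762 m/s.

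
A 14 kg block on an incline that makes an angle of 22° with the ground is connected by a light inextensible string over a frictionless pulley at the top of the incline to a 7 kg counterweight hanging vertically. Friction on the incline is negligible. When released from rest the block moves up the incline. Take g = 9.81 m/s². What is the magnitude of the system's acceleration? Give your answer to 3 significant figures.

For the block on the incline: the weight component along the slope is m₁g sin 22° = 14 × 9.81 × 0.3746 = 51.448 N and the normal force is N = m₁g cos 22° = 127.339 N.
Newton's second law for the block (up-slope positive): T − 51.448 = 14 a. For the hanging counterweight (downward positive): 7 × 9.81 − T = 7 a.
Adding the two equations eliminates T: 17.222 = 21 a, so a = 0.8201 m/s².

0.820 m/s²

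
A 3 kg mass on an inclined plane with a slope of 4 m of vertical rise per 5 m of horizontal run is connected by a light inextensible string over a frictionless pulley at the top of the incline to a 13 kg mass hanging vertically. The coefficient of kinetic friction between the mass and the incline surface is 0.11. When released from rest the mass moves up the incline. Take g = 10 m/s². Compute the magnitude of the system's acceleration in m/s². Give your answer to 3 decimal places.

6.793 m/s²

For the mass on the incline: the weight component along the slope is m₁g sin 38.66° = 3 × 10 × 0.6247 = 18.741 N and the normal force is N = m₁g cos 38.66° = 23.426 N.
Kinetic friction opposes the mass's motion up the incline: f = μN = 0.11 × 23.426 = 2.577 N acting down the slope.
Newton's second law for the mass (up-slope positive): T − 18.741 − 2.577 = 3 a. For the hanging mass (downward positive): 13 × 10 − T = 13 a.
Adding the two equations eliminates T: 108.682 = 16 a, so a = 6.7926 m/s².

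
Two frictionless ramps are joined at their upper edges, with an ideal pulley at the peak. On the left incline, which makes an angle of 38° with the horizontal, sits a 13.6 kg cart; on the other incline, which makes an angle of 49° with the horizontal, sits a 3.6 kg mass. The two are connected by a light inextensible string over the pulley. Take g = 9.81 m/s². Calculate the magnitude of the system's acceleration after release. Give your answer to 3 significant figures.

Resolve each weight along its own incline: the 13.6 kg mass has component 13.6 × 9.81 × sin 38° = 82.139 N down its slope, and the 3.6 kg mass has 3.6 × 9.81 × sin 49° = 26.653 N down its slope.
The 13.6 kg side's 82.139 N exceeds the other side's 26.653 N, so that mass slides down and the 3.6 kg mass slides up. Taking that direction as positive, Newton's second law for the whole system gives 82.139 − 26.653 = (13.6 + 3.6) a, so a = 55.486 / 17.2 = 3.2259 m/s².

3.23 m/s²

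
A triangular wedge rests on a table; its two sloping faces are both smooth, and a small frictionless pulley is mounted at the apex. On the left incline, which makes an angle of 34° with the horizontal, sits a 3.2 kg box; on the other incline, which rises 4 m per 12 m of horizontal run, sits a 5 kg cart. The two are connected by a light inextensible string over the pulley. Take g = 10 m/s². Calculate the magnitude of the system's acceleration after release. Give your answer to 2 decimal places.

0.25 m/s²

Resolve each weight along its own incline: the 3.2 kg mass has component 3.2 × 10 × sin 34° = 17.894 N down its slope, and the 5 kg mass has 5 × 10 × sin 18.43° = 15.811 N down its slope.
The 3.2 kg side's 17.894 N exceeds the other side's 15.811 N, so that mass slides down and the 5 kg mass slides up. Taking that direction as positive, Newton's second law for the whole system gives 17.894 − 15.811 = (3.2 + 5) a, so a = 2.083 / 8.2 = 0.2540 m/s².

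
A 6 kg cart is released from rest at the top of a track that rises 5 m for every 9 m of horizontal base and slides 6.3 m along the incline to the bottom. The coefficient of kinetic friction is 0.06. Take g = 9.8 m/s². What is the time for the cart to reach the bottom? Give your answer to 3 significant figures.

The weight component along the incline is mg sin 29.05° = 28.556 N and the normal force is N = mg cos 29.05° = 51.400 N.
Friction up the slope is f = μN = 0.06 × 51.400 = 3.084 N, so the net downslope force is 28.556 − 3.084 = 25.472 N and a = 25.472 / 6 = 4.2453 m/s².
Starting from rest, L = ½at², so t = √(2L/a) = √(2 × 6.3 / 4.2453) = 1.7228 s.

1.72 s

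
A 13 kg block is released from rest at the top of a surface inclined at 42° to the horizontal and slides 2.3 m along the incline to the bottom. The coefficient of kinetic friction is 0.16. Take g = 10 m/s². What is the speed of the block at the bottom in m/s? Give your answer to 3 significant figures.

5.03 m/s

The weight component along the incline is mg sin 42° = 86.987 N and the normal force is N = mg cos 42° = 96.609 N.
Friction up the slope is f = μN = 0.16 × 96.609 = 15.457 N, so the net downslope force is 86.987 − 15.457 = 71.530 N and a = 71.530 / 13 = 5.5023 m/s².
Starting from rest over a distance of 2.3 m, v² = 2aL = 2 × 5.5023 × 2.3 = 25.3106, so v = 5.0310 m/s.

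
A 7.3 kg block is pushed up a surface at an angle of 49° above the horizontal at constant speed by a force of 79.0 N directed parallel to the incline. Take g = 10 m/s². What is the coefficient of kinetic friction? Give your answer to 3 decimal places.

At constant speed ΣF = 0 along the incline. The applied 79.0 N acts up the slope; the weight component mg sin 49° = 55.094 N and kinetic friction μN both act down the slope.
So 79.0 = 55.094 + μ × 47.892, giving μ = (79.0 − 55.094) / 47.892 = 0.4992.

0.499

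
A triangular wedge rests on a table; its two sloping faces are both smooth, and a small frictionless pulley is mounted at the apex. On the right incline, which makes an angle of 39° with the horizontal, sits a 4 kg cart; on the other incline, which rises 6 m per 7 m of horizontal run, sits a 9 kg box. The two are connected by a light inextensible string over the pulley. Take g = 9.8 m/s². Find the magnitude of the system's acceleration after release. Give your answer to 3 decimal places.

Resolve each weight along its own incline: the 4 kg mass has component 4 × 9.8 × sin 39° = 24.669 N down its slope, and the 9 kg mass has 9 × 9.8 × sin 40.60° = 57.400 N down its slope.
The 9 kg side's 57.400 N exceeds the other side's 24.669 N, so that mass slides down and the 4 kg mass slides up. Taking that direction as positive, Newton's second law for the whole system gives 57.400 − 24.669 = (4 + 9) a, so a = 32.731 / 13 = 2.5178 m/s².

2.518 m/s²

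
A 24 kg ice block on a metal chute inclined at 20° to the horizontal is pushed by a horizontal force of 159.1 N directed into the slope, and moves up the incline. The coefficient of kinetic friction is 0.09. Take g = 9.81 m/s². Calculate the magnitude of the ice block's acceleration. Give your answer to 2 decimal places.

1.84 m/s²

The horizontal push has components F cos 20° = 159.1 × 0.9397 = 149.506 N up the incline and F sin 20° = 159.1 × 0.3420 = 54.412 N pressing into the surface.
The normal force is therefore N = mg cos 20° + F sin 20° = 221.243 + 54.412 = 275.655 N, and kinetic friction down the slope is μN = 0.09 × 275.655 = 24.809 N.
Along the incline: F cos 20° − mg sin 20° − μN = ma, so 149.506 − 80.520 − 24.809 = 24 a, giving a = 1.8407 m/s².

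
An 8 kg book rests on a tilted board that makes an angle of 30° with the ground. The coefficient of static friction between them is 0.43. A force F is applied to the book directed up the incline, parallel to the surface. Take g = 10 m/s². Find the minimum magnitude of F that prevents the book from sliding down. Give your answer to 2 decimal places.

The normal force is N = mg cos 30° = 69.282 N. With F at its minimum the book is on the verge of sliding down, so static friction is at its maximum μ_s N = 0.43 × 69.282 = 29.791 N and acts up the slope.
Equilibrium along the incline: F + μ_s N = mg sin 30°, so F = 40.000 − 29.791 = 10.209 N.

10.21 N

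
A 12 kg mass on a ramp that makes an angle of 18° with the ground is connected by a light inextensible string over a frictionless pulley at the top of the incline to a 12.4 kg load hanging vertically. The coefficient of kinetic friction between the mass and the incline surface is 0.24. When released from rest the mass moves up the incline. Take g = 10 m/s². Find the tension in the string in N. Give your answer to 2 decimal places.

93.75 N

For the mass on the incline: the weight component along the slope is m₁g sin 18° = 12 × 10 × 0.3090 = 37.080 N and the normal force is N = m₁g cos 18° = 114.127 N.
Kinetic friction opposes the mass's motion up the incline: f = μN = 0.24 × 114.127 = 27.390 N acting down the slope.
Newton's second law for the mass (up-slope positive): T − 37.080 − 27.390 = 12 a. For the hanging load (downward positive): 12.4 × 10 − T = 12.4 a.
Adding the two equations eliminates T: 59.530 = 24.4 a, so a = 2.4398 m/s².
Then from the hanging load's equation, T = 12.4 × (10 − 2.4398) = 93.746 N.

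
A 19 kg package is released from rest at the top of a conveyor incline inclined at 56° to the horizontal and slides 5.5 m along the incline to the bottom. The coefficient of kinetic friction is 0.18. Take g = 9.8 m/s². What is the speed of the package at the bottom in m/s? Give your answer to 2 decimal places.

The weight component along the incline is mg sin 56° = 154.367 N and the normal force is N = mg cos 56° = 104.122 N.
Friction up the slope is f = μN = 0.18 × 104.122 = 18.742 N, so the net downslope force is 154.367 − 18.742 = 135.625 N and a = 135.625 / 19 = 7.1382 m/s².
Starting from rest over a distance of 5.5 m, v² = 2aL = 2 × 7.1382 × 5.5 = 78.5202, so v = 8.8612 m/s.

8.86 m/s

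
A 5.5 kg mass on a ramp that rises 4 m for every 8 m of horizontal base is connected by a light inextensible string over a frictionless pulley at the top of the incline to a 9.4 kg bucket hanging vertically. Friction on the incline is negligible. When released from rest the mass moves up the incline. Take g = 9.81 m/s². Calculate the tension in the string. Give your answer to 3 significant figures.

49.3 N

For the mass on the incline: the weight component along the slope is m₁g sin 26.57° = 5.5 × 9.81 × 0.4472 = 24.129 N and the normal force is N = m₁g cos 26.57° = 48.259 N.
Newton's second law for the mass (up-slope positive): T − 24.129 = 5.5 a. For the hanging bucket (downward positive): 9.4 × 9.81 − T = 9.4 a.
Adding the two equations eliminates T: 68.085 = 14.9 a, so a = 4.5695 m/s².
Then from the hanging bucket's equation, T = 9.4 × (9.81 − 4.5695) = 49.261 N.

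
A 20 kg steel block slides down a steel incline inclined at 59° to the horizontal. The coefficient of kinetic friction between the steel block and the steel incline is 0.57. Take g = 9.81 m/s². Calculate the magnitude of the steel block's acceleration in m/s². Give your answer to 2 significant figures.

5.5 m/s²

Resolving the weight along the incline: the component pulling the steel block down the slope is mg sin 59° = 20 × 9.81 × 0.8572 = 168.183 N, and the normal force is N = mg cos 59° = 20 × 9.81 × 0.5150 = 101.043 N.
Kinetic friction acts up the slope with magnitude f = μN = 0.57 × 101.043 = 57.595 N.
Net force along the incline is 168.183 − 57.595 = 110.588 N, so a = 110.588 / 20 = 5.5294 m/s².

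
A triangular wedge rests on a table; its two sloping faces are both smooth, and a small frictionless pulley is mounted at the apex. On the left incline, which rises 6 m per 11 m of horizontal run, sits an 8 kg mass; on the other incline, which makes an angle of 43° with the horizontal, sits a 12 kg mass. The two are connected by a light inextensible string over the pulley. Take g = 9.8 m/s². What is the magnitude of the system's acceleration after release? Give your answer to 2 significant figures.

Resolve each weight along its own incline: the 8 kg mass has component 8 × 9.8 × sin 28.61° = 37.542 N down its slope, and the 12 kg mass has 12 × 9.8 × sin 43° = 80.203 N down its slope.
The 12 kg side's 80.203 N exceeds the other side's 37.542 N, so that mass slides down and the 8 kg mass slides up. Taking that direction as positive, Newton's second law for the whole system gives 80.203 − 37.542 = (8 + 12) a, so a = 42.661 / 20 = 2.1330 m/s².

2.1 m/s²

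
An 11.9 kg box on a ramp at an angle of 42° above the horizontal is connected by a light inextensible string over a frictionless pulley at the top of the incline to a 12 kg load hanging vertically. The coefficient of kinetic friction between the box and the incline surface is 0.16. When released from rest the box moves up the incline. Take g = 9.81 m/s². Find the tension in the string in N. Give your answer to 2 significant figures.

100 N

For the box on the incline: the weight component along the slope is m₁g sin 42° = 11.9 × 9.81 × 0.6691 = 78.110 N and the normal force is N = m₁g cos 42° = 86.754 N.
Kinetic friction opposes the box's motion up the incline: f = μN = 0.16 × 86.754 = 13.881 N acting down the slope.
Newton's second law for the box (up-slope positive): T − 78.110 − 13.881 = 11.9 a. For the hanging load (downward positive): 12 × 9.81 − T = 12 a.
Adding the two equations eliminates T: 25.729 = 23.9 a, so a = 1.0765 m/s².
Then from the hanging load's equation, T = 12 × (9.81 − 1.0765) = 104.802 N.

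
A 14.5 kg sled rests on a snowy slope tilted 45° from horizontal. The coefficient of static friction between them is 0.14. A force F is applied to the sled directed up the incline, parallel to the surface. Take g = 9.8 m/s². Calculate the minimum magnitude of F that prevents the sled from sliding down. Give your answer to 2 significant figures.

The normal force is N = mg cos 45° = 100.480 N. With F at its minimum the sled is on the verge of sliding down, so static friction is at its maximum μ_s N = 0.14 × 100.480 = 14.067 N and acts up the slope.
Equilibrium along the incline: F + μ_s N = mg sin 45°, so F = 100.480 − 14.067 = 86.413 N.

86 N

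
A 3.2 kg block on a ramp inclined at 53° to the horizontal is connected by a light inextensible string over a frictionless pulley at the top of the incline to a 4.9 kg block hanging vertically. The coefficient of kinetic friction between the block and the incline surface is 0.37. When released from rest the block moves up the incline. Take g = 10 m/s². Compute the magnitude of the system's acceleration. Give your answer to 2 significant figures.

2.0 m/s²

For the block on the incline: the weight component along the slope is m₁g sin 53° = 3.2 × 10 × 0.7986 = 25.555 N and the normal force is N = m₁g cos 53° = 19.258 N.
Kinetic friction opposes the block's motion up the incline: f = μN = 0.37 × 19.258 = 7.125 N acting down the slope.
Newton's second law for the block (up-slope positive): T − 25.555 − 7.125 = 3.2 a. For the hanging block (downward positive): 4.9 × 10 − T = 4.9 a.
Adding the two equations eliminates T: 16.320 = 8.1 a, so a = 2.0148 m/s².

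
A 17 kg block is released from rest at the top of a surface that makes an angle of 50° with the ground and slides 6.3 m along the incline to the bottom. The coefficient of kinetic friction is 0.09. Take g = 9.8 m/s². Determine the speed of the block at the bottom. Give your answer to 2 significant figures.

9.4 m/s

The weight component along the incline is mg sin 50° = 127.623 N and the normal force is N = mg cos 50° = 107.088 N.
Friction up the slope is f = μN = 0.09 × 107.088 = 9.638 N, so the net downslope force is 127.623 − 9.638 = 117.985 N and a = 117.985 / 17 = 6.9403 m/s².
Starting from rest over a distance of 6.3 m, v² = 2aL = 2 × 6.9403 × 6.3 = 87.4478, so v = 9.3514 m/s.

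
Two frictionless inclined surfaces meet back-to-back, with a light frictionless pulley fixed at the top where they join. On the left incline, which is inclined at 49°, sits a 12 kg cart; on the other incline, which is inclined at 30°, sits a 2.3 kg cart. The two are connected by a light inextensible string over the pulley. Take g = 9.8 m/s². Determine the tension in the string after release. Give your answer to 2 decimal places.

Resolve each weight along its own incline: the 12 kg mass has component 12 × 9.8 × sin 49° = 88.754 N down its slope, and the 2.3 kg mass has 2.3 × 9.8 × sin 30° = 11.270 N down its slope.
The 12 kg side's 88.754 N exceeds the other side's 11.270 N, so that mass slides down and the 2.3 kg mass slides up. Taking that direction as positive, Newton's second law for the whole system gives 88.754 − 11.270 = (12 + 2.3) a, so a = 77.484 / 14.3 = 5.4185 m/s².
For the 2.3 kg mass (up-slope positive): T − 11.270 = 2.3 × 5.4185, so T = 23.733 N.

23.73 N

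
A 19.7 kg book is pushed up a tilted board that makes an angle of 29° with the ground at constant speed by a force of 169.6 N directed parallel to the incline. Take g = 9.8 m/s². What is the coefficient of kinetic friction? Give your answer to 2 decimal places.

At constant speed ΣF = 0 along the incline. The applied 169.6 N acts up the slope; the weight component mg sin 29° = 93.597 N and kinetic friction μN both act down the slope.
So 169.6 = 93.597 + μ × 168.854, giving μ = (169.6 − 93.597) / 168.854 = 0.4501.

0.45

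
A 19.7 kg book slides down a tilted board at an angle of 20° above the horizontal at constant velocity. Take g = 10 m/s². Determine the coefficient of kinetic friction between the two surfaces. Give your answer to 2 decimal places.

0.36

At constant velocity the net force along the incline is zero: mg sin 20° = μ mg cos 20°.
So μ = tan 20° = 0.3420 / 0.9397 = 0.3639.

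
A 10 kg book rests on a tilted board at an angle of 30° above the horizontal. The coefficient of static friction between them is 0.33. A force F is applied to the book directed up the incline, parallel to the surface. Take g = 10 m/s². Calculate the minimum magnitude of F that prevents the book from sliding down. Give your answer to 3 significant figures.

21.4 N

The normal force is N = mg cos 30° = 86.603 N. With F at its minimum the book is on the verge of sliding down, so static friction is at its maximum μ_s N = 0.33 × 86.603 = 28.579 N and acts up the slope.
Equilibrium along the incline: F + μ_s N = mg sin 30°, so F = 50.000 − 28.579 = 21.421 N.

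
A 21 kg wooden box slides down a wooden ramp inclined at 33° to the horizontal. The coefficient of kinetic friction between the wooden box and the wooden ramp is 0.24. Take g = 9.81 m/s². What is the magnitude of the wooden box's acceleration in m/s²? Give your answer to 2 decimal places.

Resolving the weight along the incline: the component pulling the wooden box down the slope is mg sin 33° = 21 × 9.81 × 0.5446 = 112.193 N, and the normal force is N = mg cos 33° = 21 × 9.81 × 0.8387 = 172.781 N.
Kinetic friction acts up the slope with magnitude f = μN = 0.24 × 172.781 = 41.467 N.
Net force along the incline is 112.193 − 41.467 = 70.726 N, so a = 70.726 / 21 = 3.3679 m/s².

3.37 m/s²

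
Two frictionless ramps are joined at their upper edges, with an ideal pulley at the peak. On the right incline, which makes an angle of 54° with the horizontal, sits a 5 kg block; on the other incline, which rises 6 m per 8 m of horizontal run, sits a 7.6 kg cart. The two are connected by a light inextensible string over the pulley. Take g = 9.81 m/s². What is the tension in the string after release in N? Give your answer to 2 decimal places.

41.69 N

Resolve each weight along its own incline: the 5 kg mass has component 5 × 9.81 × sin 54° = 39.682 N down its slope, and the 7.6 kg mass has 7.6 × 9.81 × sin 36.87° = 44.734 N down its slope.
The 7.6 kg side's 44.734 N exceeds the other side's 39.682 N, so that mass slides down and the 5 kg mass slides up. Taking that direction as positive, Newton's second law for the whole system gives 44.734 − 39.682 = (5 + 7.6) a, so a = 5.052 / 12.6 = 0.4010 m/s².
For the 5 kg mass (up-slope positive): T − 39.682 = 5 × 0.4010, so T = 41.687 N.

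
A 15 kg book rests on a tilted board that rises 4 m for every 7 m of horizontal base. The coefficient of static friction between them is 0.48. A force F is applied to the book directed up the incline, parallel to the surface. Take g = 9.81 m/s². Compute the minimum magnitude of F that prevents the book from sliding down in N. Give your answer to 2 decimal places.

11.68 N

The normal force is N = mg cos 29.74° = 127.762 N. With F at its minimum the book is on the verge of sliding down, so static friction is at its maximum μ_s N = 0.48 × 127.762 = 61.326 N and acts up the slope.
Equilibrium along the incline: F + μ_s N = mg sin 29.74°, so F = 73.007 − 61.326 = 11.681 N.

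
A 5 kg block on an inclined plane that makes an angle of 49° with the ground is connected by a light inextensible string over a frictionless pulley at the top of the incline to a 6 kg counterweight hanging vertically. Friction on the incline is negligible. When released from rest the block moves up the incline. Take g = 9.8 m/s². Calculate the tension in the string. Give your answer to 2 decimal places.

46.90 N

For the block on the incline: the weight component along the slope is m₁g sin 49° = 5 × 9.8 × 0.7547 = 36.980 N and the normal force is N = m₁g cos 49° = 32.147 N.
Newton's second law for the block (up-slope positive): T − 36.980 = 5 a. For the hanging counterweight (downward positive): 6 × 9.8 − T = 6 a.
Adding the two equations eliminates T: 21.820 = 11 a, so a = 1.9836 m/s².
Then from the hanging counterweight's equation, T = 6 × (9.8 − 1.9836) = 46.898 N.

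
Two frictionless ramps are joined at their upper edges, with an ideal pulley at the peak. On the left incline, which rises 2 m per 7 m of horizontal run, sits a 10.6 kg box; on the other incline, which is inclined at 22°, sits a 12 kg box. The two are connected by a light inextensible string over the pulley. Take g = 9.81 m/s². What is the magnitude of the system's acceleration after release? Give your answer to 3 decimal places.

Resolve each weight along its own incline: the 10.6 kg mass has component 10.6 × 9.81 × sin 15.95° = 28.567 N down its slope, and the 12 kg mass has 12 × 9.81 × sin 22° = 44.099 N down its slope.
The 12 kg side's 44.099 N exceeds the other side's 28.567 N, so that mass slides down and the 10.6 kg mass slides up. Taking that direction as positive, Newton's second law for the whole system gives 44.099 − 28.567 = (10.6 + 12) a, so a = 15.532 / 22.6 = 0.6873 m/s².

0.687 m/s²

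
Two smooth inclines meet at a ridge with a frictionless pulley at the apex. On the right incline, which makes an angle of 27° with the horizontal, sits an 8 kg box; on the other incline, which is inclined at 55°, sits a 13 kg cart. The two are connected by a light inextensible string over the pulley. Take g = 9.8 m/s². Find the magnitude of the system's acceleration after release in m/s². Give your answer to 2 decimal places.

Resolve each weight along its own incline: the 8 kg mass has component 8 × 9.8 × sin 27° = 35.593 N down its slope, and the 13 kg mass has 13 × 9.8 × sin 55° = 104.360 N down its slope.
The 13 kg side's 104.360 N exceeds the other side's 35.593 N, so that mass slides down and the 8 kg mass slides up. Taking that direction as positive, Newton's second law for the whole system gives 104.360 − 35.593 = (8 + 13) a, so a = 68.767 / 21 = 3.2746 m/s².

3.27 m/s²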